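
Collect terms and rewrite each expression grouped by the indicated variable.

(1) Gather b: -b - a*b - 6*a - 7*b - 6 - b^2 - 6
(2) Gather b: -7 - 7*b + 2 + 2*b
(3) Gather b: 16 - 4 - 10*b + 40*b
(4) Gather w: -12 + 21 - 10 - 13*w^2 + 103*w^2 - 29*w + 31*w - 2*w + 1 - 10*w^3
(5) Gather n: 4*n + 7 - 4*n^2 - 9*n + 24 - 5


(1) = -6*a - b^2 + b*(-a - 8) - 12
(2) = -5*b - 5
(3) = 30*b + 12
(4) = -10*w^3 + 90*w^2
(5) = -4*n^2 - 5*n + 26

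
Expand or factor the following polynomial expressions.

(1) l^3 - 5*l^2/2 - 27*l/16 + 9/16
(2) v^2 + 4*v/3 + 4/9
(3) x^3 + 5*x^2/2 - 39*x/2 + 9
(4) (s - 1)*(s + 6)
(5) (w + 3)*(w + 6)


(1) = (l - 3)*(l - 1/4)*(l + 3/4)
(2) = (v + 2/3)^2
(3) = (x - 3)*(x - 1/2)*(x + 6)
(4) = s^2 + 5*s - 6
(5) = w^2 + 9*w + 18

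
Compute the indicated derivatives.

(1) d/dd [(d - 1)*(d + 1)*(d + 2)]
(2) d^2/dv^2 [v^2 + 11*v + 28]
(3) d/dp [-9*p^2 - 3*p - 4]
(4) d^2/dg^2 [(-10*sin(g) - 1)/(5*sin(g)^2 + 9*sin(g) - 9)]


(1) = 3*d^2 + 4*d - 1
(2) = 2
(3) = -18*p - 3
(4) = (250*sin(g)^5 - 350*sin(g)^4 + 2335*sin(g)^3 + 921*sin(g)^2 - 2079*sin(g) - 1872)/(5*sin(g)^2 + 9*sin(g) - 9)^3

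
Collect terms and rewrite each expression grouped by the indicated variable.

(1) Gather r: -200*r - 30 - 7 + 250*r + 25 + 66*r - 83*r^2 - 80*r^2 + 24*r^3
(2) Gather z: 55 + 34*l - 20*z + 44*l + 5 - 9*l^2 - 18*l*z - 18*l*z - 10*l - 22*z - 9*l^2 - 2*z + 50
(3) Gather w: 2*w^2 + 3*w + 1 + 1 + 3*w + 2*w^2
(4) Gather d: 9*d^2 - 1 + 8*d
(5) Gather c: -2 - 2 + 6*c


(1) = 24*r^3 - 163*r^2 + 116*r - 12
(2) = -18*l^2 + 68*l + z*(-36*l - 44) + 110
(3) = 4*w^2 + 6*w + 2
(4) = 9*d^2 + 8*d - 1
(5) = 6*c - 4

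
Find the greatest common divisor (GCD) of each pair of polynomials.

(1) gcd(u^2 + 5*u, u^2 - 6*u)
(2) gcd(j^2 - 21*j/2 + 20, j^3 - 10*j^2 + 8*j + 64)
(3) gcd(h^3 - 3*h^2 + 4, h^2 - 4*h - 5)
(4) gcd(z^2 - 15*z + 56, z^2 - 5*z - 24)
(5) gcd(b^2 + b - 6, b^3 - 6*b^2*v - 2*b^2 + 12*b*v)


(1) = gcd(u*(u + 5), u*(u - 6)) = u
(2) = j - 8
(3) = h + 1
(4) = gcd((z - 8)*(z - 7), (z - 8)*(z + 3)) = z - 8
(5) = gcd((b - 2)*(b + 3), b*(b - 2)*(b - 6*v)) = b - 2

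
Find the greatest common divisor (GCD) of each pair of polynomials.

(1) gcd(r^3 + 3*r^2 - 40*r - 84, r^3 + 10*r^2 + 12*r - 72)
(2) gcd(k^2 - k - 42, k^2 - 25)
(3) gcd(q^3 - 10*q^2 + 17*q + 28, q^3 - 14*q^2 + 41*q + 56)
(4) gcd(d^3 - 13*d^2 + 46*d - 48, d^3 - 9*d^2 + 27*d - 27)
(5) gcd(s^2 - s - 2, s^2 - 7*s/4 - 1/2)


(1) = 1
(2) = 1
(3) = q^2 - 6*q - 7
(4) = gcd((d - 8)*(d - 3)*(d - 2), (d - 3)^3) = d - 3
(5) = s - 2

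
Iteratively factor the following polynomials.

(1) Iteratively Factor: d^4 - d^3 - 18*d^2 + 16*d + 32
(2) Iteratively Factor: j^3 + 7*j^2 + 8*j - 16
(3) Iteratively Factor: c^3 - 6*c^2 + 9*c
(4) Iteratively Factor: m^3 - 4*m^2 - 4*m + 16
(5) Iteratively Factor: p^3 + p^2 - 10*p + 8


(1) = (d + 4)*(d^3 - 5*d^2 + 2*d + 8) = (d + 1)*(d + 4)*(d^2 - 6*d + 8) = (d - 2)*(d + 1)*(d + 4)*(d - 4)
(2) = (j - 1)*(j^2 + 8*j + 16) = (j - 1)*(j + 4)*(j + 4)
(3) = (c - 3)*(c^2 - 3*c) = (c - 3)^2*(c)
(4) = (m - 2)*(m^2 - 2*m - 8) = (m - 2)*(m + 2)*(m - 4)
(5) = (p + 4)*(p^2 - 3*p + 2) = (p - 2)*(p + 4)*(p - 1)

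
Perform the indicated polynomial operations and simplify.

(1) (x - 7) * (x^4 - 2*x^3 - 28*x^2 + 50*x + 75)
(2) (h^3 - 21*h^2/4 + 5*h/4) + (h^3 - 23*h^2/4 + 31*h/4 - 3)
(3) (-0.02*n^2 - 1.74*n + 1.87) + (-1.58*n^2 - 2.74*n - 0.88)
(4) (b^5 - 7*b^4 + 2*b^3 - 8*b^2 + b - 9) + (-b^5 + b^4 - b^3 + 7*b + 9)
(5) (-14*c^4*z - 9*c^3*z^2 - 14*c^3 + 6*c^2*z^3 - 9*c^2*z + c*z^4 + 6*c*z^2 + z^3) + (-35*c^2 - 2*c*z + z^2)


(1) = x^5 - 9*x^4 - 14*x^3 + 246*x^2 - 275*x - 525
(2) = 2*h^3 - 11*h^2 + 9*h - 3
(3) = -1.6*n^2 - 4.48*n + 0.99
(4) = -6*b^4 + b^3 - 8*b^2 + 8*b
(5) = -14*c^4*z - 9*c^3*z^2 - 14*c^3 + 6*c^2*z^3 - 9*c^2*z - 35*c^2 + c*z^4 + 6*c*z^2 - 2*c*z + z^3 + z^2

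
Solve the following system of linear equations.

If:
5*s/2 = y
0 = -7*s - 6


Then:
s = -6/7
y = -15/7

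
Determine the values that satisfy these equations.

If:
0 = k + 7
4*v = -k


Then:
k = -7
v = 7/4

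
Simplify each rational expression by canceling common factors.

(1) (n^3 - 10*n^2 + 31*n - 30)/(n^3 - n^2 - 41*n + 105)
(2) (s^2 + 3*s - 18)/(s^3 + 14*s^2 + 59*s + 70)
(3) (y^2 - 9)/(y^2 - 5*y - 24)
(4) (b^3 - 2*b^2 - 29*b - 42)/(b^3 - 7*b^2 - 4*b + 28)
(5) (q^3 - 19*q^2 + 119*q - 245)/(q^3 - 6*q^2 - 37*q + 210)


(1) = (n - 2)/(n + 7)
(2) = (s^2 + 3*s - 18)/(s^3 + 14*s^2 + 59*s + 70)
(3) = (y - 3)/(y - 8)
(4) = (b + 3)/(b - 2)
(5) = (q - 7)/(q + 6)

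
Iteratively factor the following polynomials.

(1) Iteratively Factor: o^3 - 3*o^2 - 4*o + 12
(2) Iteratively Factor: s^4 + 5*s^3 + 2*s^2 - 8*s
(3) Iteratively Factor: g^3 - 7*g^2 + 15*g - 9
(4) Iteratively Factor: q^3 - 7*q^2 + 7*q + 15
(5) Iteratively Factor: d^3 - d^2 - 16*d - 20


(1) = (o - 3)*(o^2 - 4) = (o - 3)*(o + 2)*(o - 2)
(2) = (s)*(s^3 + 5*s^2 + 2*s - 8) = s*(s + 2)*(s^2 + 3*s - 4) = s*(s + 2)*(s + 4)*(s - 1)
(3) = (g - 3)*(g^2 - 4*g + 3) = (g - 3)^2*(g - 1)
(4) = (q - 5)*(q^2 - 2*q - 3) = (q - 5)*(q + 1)*(q - 3)
(5) = (d - 5)*(d^2 + 4*d + 4) = (d - 5)*(d + 2)*(d + 2)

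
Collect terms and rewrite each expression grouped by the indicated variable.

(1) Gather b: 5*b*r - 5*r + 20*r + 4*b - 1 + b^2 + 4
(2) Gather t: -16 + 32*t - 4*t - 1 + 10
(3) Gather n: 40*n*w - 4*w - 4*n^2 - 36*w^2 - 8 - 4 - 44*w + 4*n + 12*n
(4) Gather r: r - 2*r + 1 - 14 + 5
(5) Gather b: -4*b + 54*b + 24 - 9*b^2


(1) = b^2 + b*(5*r + 4) + 15*r + 3
(2) = 28*t - 7
(3) = -4*n^2 + n*(40*w + 16) - 36*w^2 - 48*w - 12
(4) = -r - 8
(5) = -9*b^2 + 50*b + 24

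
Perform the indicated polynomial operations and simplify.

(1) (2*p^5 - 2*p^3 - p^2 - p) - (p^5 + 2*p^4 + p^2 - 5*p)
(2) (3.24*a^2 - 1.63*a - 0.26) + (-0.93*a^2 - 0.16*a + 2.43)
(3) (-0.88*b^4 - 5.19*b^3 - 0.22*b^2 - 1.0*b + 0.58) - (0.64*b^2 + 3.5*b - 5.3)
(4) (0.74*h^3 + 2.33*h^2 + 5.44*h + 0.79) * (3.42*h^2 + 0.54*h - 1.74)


(1) = p^5 - 2*p^4 - 2*p^3 - 2*p^2 + 4*p
(2) = 2.31*a^2 - 1.79*a + 2.17
(3) = -0.88*b^4 - 5.19*b^3 - 0.86*b^2 - 4.5*b + 5.88
(4) = 2.5308*h^5 + 8.3682*h^4 + 18.5754*h^3 + 1.5852*h^2 - 9.039*h - 1.3746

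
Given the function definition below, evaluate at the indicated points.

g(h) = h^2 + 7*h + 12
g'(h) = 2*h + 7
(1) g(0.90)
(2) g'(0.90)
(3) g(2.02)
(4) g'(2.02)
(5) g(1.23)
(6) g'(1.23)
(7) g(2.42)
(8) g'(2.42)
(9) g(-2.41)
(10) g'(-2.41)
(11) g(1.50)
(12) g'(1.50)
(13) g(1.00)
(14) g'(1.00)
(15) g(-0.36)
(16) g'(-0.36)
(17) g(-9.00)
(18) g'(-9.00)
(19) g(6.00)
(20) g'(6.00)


(1) = 19.11
(2) = 8.80
(3) = 30.22
(4) = 11.04
(5) = 22.12
(6) = 9.46
(7) = 34.80
(8) = 11.84
(9) = 0.94
(10) = 2.18
(11) = 24.75
(12) = 10.00
(13) = 20.00
(14) = 9.00
(15) = 9.61
(16) = 6.28
(17) = 30.00
(18) = -11.00
(19) = 90.00
(20) = 19.00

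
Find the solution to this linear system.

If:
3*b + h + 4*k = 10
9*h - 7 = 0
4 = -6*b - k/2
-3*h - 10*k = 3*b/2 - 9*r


Then:
b = -371/405
h = 7/9
k = 404/135
r = 8339/2430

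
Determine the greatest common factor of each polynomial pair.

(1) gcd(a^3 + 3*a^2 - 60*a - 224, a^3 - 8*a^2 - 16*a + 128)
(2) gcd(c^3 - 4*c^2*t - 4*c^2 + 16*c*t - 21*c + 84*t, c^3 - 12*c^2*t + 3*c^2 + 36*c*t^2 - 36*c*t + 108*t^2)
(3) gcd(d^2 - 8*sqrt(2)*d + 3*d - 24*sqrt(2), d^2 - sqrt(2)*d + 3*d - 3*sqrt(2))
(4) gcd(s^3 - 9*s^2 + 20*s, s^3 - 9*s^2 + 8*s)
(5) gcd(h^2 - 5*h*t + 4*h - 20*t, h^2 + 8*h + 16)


(1) = gcd((a - 8)*(a + 4)*(a + 7), (a - 8)*(a - 4)*(a + 4)) = a^2 - 4*a - 32
(2) = c + 3
(3) = d + 3
(4) = s
(5) = h + 4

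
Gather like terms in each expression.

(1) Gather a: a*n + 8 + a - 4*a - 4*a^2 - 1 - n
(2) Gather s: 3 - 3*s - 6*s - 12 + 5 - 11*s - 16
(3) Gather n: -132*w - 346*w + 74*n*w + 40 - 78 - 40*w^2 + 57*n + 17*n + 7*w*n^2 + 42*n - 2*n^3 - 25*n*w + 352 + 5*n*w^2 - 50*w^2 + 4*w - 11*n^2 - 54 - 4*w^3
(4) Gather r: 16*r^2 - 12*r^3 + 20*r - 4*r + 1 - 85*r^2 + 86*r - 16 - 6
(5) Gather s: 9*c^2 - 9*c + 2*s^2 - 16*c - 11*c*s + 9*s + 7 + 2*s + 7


(1) = -4*a^2 + a*(n - 3) - n + 7
(2) = -20*s - 20
(3) = -2*n^3 + n^2*(7*w - 11) + n*(5*w^2 + 49*w + 116) - 4*w^3 - 90*w^2 - 474*w + 260
(4) = -12*r^3 - 69*r^2 + 102*r - 21
(5) = 9*c^2 - 25*c + 2*s^2 + s*(11 - 11*c) + 14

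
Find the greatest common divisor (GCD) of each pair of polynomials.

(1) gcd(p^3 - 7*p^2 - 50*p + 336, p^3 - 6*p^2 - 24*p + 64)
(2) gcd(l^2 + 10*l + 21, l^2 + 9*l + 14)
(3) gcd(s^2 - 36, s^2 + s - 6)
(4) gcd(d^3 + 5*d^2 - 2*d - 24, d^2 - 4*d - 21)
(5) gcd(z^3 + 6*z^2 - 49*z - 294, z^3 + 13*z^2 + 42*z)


(1) = p - 8
(2) = gcd((l + 3)*(l + 7), (l + 2)*(l + 7)) = l + 7
(3) = gcd((s - 6)*(s + 6), (s - 2)*(s + 3)) = 1
(4) = gcd((d - 2)*(d + 3)*(d + 4), (d - 7)*(d + 3)) = d + 3
(5) = gcd((z - 7)*(z + 6)*(z + 7), z*(z + 6)*(z + 7)) = z^2 + 13*z + 42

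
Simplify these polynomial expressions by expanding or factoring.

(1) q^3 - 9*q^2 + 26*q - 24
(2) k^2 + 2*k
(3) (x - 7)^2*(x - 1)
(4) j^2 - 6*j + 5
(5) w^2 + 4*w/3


(1) = (q - 4)*(q - 3)*(q - 2)
(2) = k*(k + 2)
(3) = x^3 - 15*x^2 + 63*x - 49
(4) = (j - 5)*(j - 1)
(5) = w*(w + 4/3)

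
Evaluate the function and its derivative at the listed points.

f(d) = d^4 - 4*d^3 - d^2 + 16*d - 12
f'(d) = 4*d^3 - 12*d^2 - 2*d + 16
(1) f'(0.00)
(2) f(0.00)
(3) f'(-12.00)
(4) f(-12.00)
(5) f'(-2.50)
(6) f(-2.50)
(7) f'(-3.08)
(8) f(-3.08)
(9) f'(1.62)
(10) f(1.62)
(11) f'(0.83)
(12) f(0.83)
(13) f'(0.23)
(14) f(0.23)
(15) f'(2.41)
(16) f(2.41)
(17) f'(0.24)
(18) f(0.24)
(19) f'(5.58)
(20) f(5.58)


(1) = 16.00
(2) = -12.00
(3) = -8600.00
(4) = 27300.00
(5) = -116.50
(6) = 43.31
(7) = -208.55
(8) = 136.10
(9) = -1.73
(10) = 1.18
(11) = 8.36
(12) = -1.22
(13) = 14.95
(14) = -8.42
(15) = -2.53
(16) = -1.50
(17) = 14.88
(18) = -8.27
(19) = 326.17
(20) = 320.65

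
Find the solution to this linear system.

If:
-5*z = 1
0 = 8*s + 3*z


Then:
s = 3/40
z = -1/5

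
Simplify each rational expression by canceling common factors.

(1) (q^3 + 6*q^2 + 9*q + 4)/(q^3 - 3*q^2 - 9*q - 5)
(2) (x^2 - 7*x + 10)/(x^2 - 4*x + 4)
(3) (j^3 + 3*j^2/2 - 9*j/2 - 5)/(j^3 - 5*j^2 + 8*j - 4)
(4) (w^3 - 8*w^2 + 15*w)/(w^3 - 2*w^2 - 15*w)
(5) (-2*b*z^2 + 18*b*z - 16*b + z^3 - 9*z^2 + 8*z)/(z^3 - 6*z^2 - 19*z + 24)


(1) = (q + 4)/(q - 5)
(2) = (x - 5)/(x - 2)
(3) = (2*j^2 + 7*j + 5)/(2*j^2 - 6*j + 4)
(4) = (w - 3)/(w + 3)
(5) = (-2*b + z)/(z + 3)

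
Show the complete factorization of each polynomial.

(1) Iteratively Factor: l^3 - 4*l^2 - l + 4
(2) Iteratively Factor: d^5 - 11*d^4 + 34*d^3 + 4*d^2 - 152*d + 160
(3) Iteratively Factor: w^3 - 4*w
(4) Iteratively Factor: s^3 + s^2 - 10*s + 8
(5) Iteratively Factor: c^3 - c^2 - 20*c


(1) = (l - 1)*(l^2 - 3*l - 4) = (l - 1)*(l + 1)*(l - 4)
(2) = (d - 5)*(d^4 - 6*d^3 + 4*d^2 + 24*d - 32) = (d - 5)*(d - 2)*(d^3 - 4*d^2 - 4*d + 16) = (d - 5)*(d - 2)^2*(d^2 - 2*d - 8) = (d - 5)*(d - 4)*(d - 2)^2*(d + 2)
(3) = (w - 2)*(w^2 + 2*w) = w*(w - 2)*(w + 2)
(4) = (s - 2)*(s^2 + 3*s - 4) = (s - 2)*(s - 1)*(s + 4)
(5) = (c - 5)*(c^2 + 4*c) = (c - 5)*(c + 4)*(c)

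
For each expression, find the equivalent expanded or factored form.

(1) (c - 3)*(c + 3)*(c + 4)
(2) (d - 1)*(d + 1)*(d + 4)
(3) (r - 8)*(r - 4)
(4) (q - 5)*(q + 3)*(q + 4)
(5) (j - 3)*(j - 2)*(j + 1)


(1) = c^3 + 4*c^2 - 9*c - 36
(2) = d^3 + 4*d^2 - d - 4
(3) = r^2 - 12*r + 32
(4) = q^3 + 2*q^2 - 23*q - 60
(5) = j^3 - 4*j^2 + j + 6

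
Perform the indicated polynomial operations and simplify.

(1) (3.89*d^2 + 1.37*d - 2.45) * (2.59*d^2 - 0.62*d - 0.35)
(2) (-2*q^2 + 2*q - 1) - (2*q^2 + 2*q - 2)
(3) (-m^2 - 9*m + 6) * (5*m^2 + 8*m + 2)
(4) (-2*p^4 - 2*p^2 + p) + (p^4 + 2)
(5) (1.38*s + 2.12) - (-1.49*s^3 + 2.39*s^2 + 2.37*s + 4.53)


(1) = 10.0751*d^4 + 1.1365*d^3 - 8.5564*d^2 + 1.0395*d + 0.8575
(2) = 1 - 4*q^2
(3) = -5*m^4 - 53*m^3 - 44*m^2 + 30*m + 12
(4) = -p^4 - 2*p^2 + p + 2
(5) = 1.49*s^3 - 2.39*s^2 - 0.99*s - 2.41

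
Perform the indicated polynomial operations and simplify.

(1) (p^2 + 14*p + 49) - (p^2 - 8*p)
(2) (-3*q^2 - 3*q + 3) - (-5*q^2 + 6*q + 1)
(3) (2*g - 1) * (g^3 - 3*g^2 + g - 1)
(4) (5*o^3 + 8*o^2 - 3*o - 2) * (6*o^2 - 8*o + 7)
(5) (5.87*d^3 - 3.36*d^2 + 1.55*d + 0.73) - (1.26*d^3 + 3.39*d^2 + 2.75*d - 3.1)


(1) = 22*p + 49
(2) = 2*q^2 - 9*q + 2
(3) = 2*g^4 - 7*g^3 + 5*g^2 - 3*g + 1
(4) = 30*o^5 + 8*o^4 - 47*o^3 + 68*o^2 - 5*o - 14
(5) = 4.61*d^3 - 6.75*d^2 - 1.2*d + 3.83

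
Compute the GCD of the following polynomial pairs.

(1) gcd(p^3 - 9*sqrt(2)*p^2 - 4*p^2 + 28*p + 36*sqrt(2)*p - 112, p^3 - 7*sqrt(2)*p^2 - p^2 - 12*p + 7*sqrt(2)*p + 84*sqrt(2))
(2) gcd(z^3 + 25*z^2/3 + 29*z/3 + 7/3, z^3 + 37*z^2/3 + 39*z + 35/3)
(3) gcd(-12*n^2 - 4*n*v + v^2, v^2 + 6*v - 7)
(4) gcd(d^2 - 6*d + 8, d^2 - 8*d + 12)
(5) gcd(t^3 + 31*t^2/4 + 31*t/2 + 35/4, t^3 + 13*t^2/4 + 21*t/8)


(1) = gcd((p - 4)*(p - 7*sqrt(2))*(p - 2*sqrt(2)), (p - 4)*(p + 3)*(p - 7*sqrt(2))) = p^2 + p*(-7*sqrt(2) - 4) + 28*sqrt(2)
(2) = z^2 + 22*z/3 + 7/3
(3) = 1
(4) = d - 2
(5) = gcd((t + 1)*(t + 7/4)*(t + 5), t*(t + 3/2)*(t + 7/4)) = t + 7/4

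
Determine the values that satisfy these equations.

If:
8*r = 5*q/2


Then:
q = 16*r/5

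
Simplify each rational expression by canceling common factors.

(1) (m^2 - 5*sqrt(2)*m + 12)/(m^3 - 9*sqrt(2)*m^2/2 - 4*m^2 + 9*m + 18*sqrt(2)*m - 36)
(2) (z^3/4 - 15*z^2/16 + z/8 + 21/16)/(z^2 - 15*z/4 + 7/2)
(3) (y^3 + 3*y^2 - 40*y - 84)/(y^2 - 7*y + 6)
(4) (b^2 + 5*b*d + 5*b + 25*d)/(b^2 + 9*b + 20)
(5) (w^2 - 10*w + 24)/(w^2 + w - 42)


(1) = (2*m - 4*sqrt(2))/(2*m^2 + m*(-8 - 3*sqrt(2)) + 12*sqrt(2))
(2) = (z^2 - 2*z - 3)/(4*z - 8)
(3) = (y^2 + 9*y + 14)/(y - 1)
(4) = (b + 5*d)/(b + 4)
(5) = (w - 4)/(w + 7)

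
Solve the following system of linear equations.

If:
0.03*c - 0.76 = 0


Then:
c = 25.33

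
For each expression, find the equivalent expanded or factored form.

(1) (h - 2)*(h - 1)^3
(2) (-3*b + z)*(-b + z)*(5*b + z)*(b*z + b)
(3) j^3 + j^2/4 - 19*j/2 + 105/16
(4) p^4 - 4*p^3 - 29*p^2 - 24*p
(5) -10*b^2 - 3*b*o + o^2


(1) = h^4 - 5*h^3 + 9*h^2 - 7*h + 2
(2) = 15*b^4*z + 15*b^4 - 17*b^3*z^2 - 17*b^3*z + b^2*z^3 + b^2*z^2 + b*z^4 + b*z^3
(3) = (j - 5/2)*(j - 3/4)*(j + 7/2)
(4) = p*(p - 8)*(p + 1)*(p + 3)
(5) = (-5*b + o)*(2*b + o)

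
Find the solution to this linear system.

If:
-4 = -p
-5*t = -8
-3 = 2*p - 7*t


Then:
No Solution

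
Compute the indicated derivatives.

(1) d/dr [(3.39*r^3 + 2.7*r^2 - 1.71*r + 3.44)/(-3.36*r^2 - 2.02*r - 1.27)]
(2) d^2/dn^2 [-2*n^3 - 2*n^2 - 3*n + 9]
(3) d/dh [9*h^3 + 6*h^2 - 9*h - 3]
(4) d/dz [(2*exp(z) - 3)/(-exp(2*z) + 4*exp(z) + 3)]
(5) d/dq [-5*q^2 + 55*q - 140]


(1) = (-11.3904*r^4 - 13.6956*r^3 - 24.1155*r^2 + 16.2588*r + 9.1205)/(11.2896*r^4 + 13.5744*r^3 + 12.6148*r^2 + 5.1308*r + 1.6129)
(2) = -12*n - 4
(3) = 27*h^2 + 12*h - 9
(4) = 2*((exp(z) - 2)*(2*exp(z) - 3) - exp(2*z) + 4*exp(z) + 3)*exp(z)/(-exp(2*z) + 4*exp(z) + 3)^2
(5) = 55 - 10*q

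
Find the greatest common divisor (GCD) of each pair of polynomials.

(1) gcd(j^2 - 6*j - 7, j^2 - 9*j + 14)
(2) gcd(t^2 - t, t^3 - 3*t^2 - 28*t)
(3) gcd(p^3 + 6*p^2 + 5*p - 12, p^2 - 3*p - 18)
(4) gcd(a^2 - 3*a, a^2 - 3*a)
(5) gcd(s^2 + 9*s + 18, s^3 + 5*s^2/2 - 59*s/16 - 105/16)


(1) = j - 7
(2) = t
(3) = gcd((p - 1)*(p + 3)*(p + 4), (p - 6)*(p + 3)) = p + 3
(4) = a^2 - 3*a
(5) = s + 3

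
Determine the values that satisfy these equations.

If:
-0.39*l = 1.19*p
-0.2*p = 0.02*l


Then:
l = 0.00
p = 0.00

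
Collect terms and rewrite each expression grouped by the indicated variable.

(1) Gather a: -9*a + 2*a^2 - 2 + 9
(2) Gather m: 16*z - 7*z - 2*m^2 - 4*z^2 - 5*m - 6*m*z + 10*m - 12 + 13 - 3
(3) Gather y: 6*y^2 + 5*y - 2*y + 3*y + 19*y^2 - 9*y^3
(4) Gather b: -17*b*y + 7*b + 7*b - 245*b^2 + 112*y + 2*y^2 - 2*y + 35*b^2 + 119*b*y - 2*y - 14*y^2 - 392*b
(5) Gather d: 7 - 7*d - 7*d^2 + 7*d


(1) = 2*a^2 - 9*a + 7
(2) = -2*m^2 + m*(5 - 6*z) - 4*z^2 + 9*z - 2
(3) = -9*y^3 + 25*y^2 + 6*y
(4) = -210*b^2 + b*(102*y - 378) - 12*y^2 + 108*y
(5) = 7 - 7*d^2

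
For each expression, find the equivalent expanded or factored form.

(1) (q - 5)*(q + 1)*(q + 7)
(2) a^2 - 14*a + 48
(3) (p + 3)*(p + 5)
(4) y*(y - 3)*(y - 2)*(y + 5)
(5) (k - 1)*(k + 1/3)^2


(1) = q^3 + 3*q^2 - 33*q - 35
(2) = (a - 8)*(a - 6)
(3) = p^2 + 8*p + 15
(4) = y^4 - 19*y^2 + 30*y
(5) = k^3 - k^2/3 - 5*k/9 - 1/9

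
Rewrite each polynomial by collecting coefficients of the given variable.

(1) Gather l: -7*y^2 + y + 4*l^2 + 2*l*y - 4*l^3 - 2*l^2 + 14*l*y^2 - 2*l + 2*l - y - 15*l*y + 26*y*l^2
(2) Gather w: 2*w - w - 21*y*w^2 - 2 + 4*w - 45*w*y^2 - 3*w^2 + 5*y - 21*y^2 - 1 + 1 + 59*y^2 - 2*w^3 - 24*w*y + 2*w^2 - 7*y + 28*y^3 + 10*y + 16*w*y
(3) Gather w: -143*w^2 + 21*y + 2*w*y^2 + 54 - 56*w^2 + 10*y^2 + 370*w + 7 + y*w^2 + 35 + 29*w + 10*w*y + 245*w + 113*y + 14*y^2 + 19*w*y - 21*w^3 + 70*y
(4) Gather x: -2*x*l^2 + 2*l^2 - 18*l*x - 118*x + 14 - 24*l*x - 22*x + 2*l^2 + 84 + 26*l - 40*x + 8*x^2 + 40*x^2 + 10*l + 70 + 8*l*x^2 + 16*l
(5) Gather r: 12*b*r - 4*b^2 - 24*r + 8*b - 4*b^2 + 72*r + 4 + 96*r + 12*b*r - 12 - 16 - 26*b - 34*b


(1) = -4*l^3 + l^2*(26*y + 2) + l*(14*y^2 - 13*y) - 7*y^2
(2) = -2*w^3 + w^2*(-21*y - 1) + w*(-45*y^2 - 8*y + 5) + 28*y^3 + 38*y^2 + 8*y - 2
(3) = -21*w^3 + w^2*(y - 199) + w*(2*y^2 + 29*y + 644) + 24*y^2 + 204*y + 96
(4) = 4*l^2 + 52*l + x^2*(8*l + 48) + x*(-2*l^2 - 42*l - 180) + 168
(5) = -8*b^2 - 52*b + r*(24*b + 144) - 24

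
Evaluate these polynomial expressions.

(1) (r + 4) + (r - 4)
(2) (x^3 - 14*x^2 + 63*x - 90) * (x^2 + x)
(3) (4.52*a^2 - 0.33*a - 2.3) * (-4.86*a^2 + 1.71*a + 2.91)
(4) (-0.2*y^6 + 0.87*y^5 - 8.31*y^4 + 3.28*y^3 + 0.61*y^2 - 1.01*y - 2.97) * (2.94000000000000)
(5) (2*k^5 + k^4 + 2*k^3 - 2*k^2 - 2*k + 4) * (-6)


(1) = 2*r
(2) = x^5 - 13*x^4 + 49*x^3 - 27*x^2 - 90*x
(3) = -21.9672*a^4 + 9.333*a^3 + 23.7669*a^2 - 4.8933*a - 6.693
(4) = -0.588*y^6 + 2.5578*y^5 - 24.4314*y^4 + 9.6432*y^3 + 1.7934*y^2 - 2.9694*y - 8.7318
(5) = -12*k^5 - 6*k^4 - 12*k^3 + 12*k^2 + 12*k - 24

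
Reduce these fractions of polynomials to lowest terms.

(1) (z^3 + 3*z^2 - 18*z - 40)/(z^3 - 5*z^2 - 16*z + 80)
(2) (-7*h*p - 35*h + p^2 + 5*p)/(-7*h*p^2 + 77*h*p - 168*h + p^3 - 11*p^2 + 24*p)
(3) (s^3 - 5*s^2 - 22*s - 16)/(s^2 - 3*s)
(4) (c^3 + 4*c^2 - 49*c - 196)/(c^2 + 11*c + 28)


(1) = (z^2 + 7*z + 10)/(z^2 - z - 20)
(2) = (p + 5)/(p^2 - 11*p + 24)
(3) = (s^3 - 5*s^2 - 22*s - 16)/(s^2 - 3*s)
(4) = c - 7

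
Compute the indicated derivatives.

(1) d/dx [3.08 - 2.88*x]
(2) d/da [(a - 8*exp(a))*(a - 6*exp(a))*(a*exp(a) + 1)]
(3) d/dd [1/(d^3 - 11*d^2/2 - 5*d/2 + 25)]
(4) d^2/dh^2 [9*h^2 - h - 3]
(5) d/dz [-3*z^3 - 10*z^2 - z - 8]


(1) = -2.88000000000000
(2) = (a + 1)*(a - 8*exp(a))*(a - 6*exp(a))*exp(a) - (a - 8*exp(a))*(a*exp(a) + 1)*(6*exp(a) - 1) - (a - 6*exp(a))*(a*exp(a) + 1)*(8*exp(a) - 1)
(3) = 2*(-6*d^2 + 22*d + 5)/(2*d^3 - 11*d^2 - 5*d + 50)^2
(4) = 18
(5) = -9*z^2 - 20*z - 1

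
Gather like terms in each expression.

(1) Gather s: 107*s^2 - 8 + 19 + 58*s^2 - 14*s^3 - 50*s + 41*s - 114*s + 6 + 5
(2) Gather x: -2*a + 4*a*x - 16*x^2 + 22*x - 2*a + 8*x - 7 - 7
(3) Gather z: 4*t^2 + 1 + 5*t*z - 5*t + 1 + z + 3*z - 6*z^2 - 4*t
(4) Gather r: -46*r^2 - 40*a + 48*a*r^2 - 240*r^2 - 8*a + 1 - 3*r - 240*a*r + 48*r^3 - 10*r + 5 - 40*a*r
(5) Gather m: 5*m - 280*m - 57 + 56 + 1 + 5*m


(1) = -14*s^3 + 165*s^2 - 123*s + 22
(2) = -4*a - 16*x^2 + x*(4*a + 30) - 14
(3) = 4*t^2 - 9*t - 6*z^2 + z*(5*t + 4) + 2
(4) = -48*a + 48*r^3 + r^2*(48*a - 286) + r*(-280*a - 13) + 6
(5) = -270*m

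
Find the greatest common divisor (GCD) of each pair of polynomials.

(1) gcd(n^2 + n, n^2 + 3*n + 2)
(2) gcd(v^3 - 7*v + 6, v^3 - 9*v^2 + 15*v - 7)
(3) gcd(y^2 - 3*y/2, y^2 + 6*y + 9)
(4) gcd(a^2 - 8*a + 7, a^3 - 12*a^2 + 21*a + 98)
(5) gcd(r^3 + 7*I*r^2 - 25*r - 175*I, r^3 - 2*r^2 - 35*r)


(1) = gcd(n*(n + 1), (n + 1)*(n + 2)) = n + 1
(2) = gcd((v - 2)*(v - 1)*(v + 3), (v - 7)*(v - 1)^2) = v - 1
(3) = gcd(y*(y - 3/2), (y + 3)^2) = 1
(4) = gcd((a - 7)*(a - 1), (a - 7)^2*(a + 2)) = a - 7
(5) = gcd((r - 5)*(r + 5)*(r + 7*I), r*(r - 7)*(r + 5)) = r + 5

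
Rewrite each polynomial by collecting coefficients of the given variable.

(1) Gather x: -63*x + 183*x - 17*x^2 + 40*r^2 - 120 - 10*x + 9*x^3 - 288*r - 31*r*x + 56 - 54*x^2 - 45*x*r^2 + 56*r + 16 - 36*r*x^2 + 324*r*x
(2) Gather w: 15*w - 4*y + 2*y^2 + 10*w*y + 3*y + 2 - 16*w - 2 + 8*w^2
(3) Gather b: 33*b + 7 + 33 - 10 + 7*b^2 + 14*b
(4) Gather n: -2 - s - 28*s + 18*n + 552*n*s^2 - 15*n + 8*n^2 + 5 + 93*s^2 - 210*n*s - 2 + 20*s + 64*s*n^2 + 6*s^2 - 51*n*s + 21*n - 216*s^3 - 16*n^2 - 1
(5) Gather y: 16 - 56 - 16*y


(1) = 40*r^2 - 232*r + 9*x^3 + x^2*(-36*r - 71) + x*(-45*r^2 + 293*r + 110) - 48
(2) = 8*w^2 + w*(10*y - 1) + 2*y^2 - y
(3) = 7*b^2 + 47*b + 30
(4) = n^2*(64*s - 8) + n*(552*s^2 - 261*s + 24) - 216*s^3 + 99*s^2 - 9*s
(5) = -16*y - 40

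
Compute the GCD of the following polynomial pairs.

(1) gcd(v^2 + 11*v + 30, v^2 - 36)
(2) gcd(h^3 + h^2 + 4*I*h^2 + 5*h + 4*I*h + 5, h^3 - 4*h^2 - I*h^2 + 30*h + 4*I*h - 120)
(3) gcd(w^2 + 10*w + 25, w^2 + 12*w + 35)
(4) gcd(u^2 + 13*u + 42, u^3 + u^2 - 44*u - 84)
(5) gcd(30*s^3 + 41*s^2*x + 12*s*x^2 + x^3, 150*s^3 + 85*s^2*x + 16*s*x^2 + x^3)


(1) = gcd((v + 5)*(v + 6), (v - 6)*(v + 6)) = v + 6
(2) = gcd((h + 1)*(h - I)*(h + 5*I), (h - 4)*(h - 6*I)*(h + 5*I)) = h + 5*I
(3) = gcd((w + 5)^2, (w + 5)*(w + 7)) = w + 5
(4) = u + 6
(5) = 30*s^2 + 11*s*x + x^2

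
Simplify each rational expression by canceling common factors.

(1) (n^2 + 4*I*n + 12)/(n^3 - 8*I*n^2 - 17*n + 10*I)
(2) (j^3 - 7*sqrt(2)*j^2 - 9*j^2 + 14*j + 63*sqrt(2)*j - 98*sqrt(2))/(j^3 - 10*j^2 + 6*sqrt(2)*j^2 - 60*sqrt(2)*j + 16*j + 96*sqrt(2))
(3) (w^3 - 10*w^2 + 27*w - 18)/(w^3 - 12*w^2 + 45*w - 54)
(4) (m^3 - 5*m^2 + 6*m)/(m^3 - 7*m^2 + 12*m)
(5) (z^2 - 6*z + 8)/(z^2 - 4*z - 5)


(1) = (n + 6*I)/(n^2 - 6*I*n - 5)
(2) = (j^2 + j*(-7*sqrt(2) - 7) + 49*sqrt(2))/(j^2 + j*(-8 + 6*sqrt(2)) - 48*sqrt(2))
(3) = (w - 1)/(w - 3)
(4) = (m - 2)/(m - 4)
(5) = (z^2 - 6*z + 8)/(z^2 - 4*z - 5)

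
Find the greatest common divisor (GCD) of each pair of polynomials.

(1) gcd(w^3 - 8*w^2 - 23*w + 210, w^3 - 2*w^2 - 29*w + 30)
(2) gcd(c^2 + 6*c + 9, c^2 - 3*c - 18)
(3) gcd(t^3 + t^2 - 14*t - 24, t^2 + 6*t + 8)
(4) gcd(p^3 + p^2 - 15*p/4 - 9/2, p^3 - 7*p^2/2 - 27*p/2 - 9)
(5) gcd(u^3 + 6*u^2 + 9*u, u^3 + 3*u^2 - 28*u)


(1) = gcd((w - 7)*(w - 6)*(w + 5), (w - 6)*(w - 1)*(w + 5)) = w^2 - w - 30
(2) = c + 3
(3) = t + 2
(4) = p + 3/2
(5) = u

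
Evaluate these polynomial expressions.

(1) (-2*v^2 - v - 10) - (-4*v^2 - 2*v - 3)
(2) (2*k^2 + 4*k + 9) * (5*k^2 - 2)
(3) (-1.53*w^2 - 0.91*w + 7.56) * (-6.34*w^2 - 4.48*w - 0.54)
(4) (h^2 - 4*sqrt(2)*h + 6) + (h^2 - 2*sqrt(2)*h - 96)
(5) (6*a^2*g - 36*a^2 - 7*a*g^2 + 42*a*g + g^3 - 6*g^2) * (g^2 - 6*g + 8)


(1) = 2*v^2 + v - 7
(2) = 10*k^4 + 20*k^3 + 41*k^2 - 8*k - 18
(3) = 9.7002*w^4 + 12.6238*w^3 - 43.0274*w^2 - 33.3774*w - 4.0824
(4) = 2*h^2 - 6*sqrt(2)*h - 90
(5) = 6*a^2*g^3 - 72*a^2*g^2 + 264*a^2*g - 288*a^2 - 7*a*g^4 + 84*a*g^3 - 308*a*g^2 + 336*a*g + g^5 - 12*g^4 + 44*g^3 - 48*g^2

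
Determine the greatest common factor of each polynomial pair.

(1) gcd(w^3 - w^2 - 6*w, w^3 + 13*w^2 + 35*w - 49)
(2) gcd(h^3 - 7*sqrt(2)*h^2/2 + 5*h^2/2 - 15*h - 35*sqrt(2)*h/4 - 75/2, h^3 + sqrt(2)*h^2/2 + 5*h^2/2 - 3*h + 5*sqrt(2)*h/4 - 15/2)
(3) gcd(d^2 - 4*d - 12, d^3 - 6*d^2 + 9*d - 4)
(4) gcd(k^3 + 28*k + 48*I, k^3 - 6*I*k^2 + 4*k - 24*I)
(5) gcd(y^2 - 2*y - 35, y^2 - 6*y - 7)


(1) = 1
(2) = h^2 + h*(3*sqrt(2)/2 + 5/2) + 15*sqrt(2)/4
(3) = 1
(4) = k^2 - 4*I*k + 12
(5) = y - 7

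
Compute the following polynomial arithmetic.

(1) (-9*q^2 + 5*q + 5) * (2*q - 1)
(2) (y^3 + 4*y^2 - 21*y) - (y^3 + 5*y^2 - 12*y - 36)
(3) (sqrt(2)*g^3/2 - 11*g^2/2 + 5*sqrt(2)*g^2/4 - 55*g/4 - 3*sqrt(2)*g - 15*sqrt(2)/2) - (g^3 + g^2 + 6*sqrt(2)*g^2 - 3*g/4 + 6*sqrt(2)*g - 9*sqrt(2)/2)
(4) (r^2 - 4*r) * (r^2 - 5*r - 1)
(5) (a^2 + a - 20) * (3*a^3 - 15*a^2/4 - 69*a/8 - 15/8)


(1) = -18*q^3 + 19*q^2 + 5*q - 5
(2) = -y^2 - 9*y + 36
(3) = -g^3 + sqrt(2)*g^3/2 - 19*sqrt(2)*g^2/4 - 13*g^2/2 - 13*g - 9*sqrt(2)*g - 3*sqrt(2)
(4) = r^4 - 9*r^3 + 19*r^2 + 4*r
(5) = 3*a^5 - 3*a^4/4 - 579*a^3/8 + 129*a^2/2 + 1365*a/8 + 75/2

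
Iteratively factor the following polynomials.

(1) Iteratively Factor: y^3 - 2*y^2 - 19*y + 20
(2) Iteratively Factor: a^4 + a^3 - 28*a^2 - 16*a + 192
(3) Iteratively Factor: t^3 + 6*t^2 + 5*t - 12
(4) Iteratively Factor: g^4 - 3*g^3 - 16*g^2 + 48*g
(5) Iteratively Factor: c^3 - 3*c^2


(1) = (y - 5)*(y^2 + 3*y - 4) = (y - 5)*(y + 4)*(y - 1)
(2) = (a - 3)*(a^3 + 4*a^2 - 16*a - 64) = (a - 4)*(a - 3)*(a^2 + 8*a + 16) = (a - 4)*(a - 3)*(a + 4)*(a + 4)
(3) = (t - 1)*(t^2 + 7*t + 12) = (t - 1)*(t + 4)*(t + 3)
(4) = (g)*(g^3 - 3*g^2 - 16*g + 48) = g*(g - 3)*(g^2 - 16) = g*(g - 3)*(g + 4)*(g - 4)
(5) = (c)*(c^2 - 3*c) = c^2*(c - 3)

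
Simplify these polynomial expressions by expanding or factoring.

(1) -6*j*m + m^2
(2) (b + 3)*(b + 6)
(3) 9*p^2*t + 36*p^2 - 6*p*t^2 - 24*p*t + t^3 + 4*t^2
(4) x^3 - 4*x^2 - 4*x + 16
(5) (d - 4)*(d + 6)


(1) = m*(-6*j + m)
(2) = b^2 + 9*b + 18
(3) = (-3*p + t)^2*(t + 4)
(4) = (x - 4)*(x - 2)*(x + 2)
(5) = d^2 + 2*d - 24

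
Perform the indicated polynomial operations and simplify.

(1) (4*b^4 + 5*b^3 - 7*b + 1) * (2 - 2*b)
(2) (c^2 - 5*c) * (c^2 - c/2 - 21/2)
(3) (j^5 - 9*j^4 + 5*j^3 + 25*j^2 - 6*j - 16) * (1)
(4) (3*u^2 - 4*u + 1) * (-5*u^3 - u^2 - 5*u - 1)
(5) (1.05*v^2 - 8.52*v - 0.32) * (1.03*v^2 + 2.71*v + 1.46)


(1) = -8*b^5 - 2*b^4 + 10*b^3 + 14*b^2 - 16*b + 2
(2) = c^4 - 11*c^3/2 - 8*c^2 + 105*c/2
(3) = j^5 - 9*j^4 + 5*j^3 + 25*j^2 - 6*j - 16
(4) = -15*u^5 + 17*u^4 - 16*u^3 + 16*u^2 - u - 1
(5) = 1.0815*v^4 - 5.9301*v^3 - 21.8858*v^2 - 13.3064*v - 0.4672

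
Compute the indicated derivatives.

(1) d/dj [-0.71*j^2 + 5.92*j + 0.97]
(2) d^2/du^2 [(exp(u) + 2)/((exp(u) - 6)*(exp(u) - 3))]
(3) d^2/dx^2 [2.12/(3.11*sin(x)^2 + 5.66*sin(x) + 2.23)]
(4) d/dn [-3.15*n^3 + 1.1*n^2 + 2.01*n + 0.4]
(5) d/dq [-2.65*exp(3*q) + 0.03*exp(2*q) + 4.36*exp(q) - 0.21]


(1) = 5.92 - 1.42*j
(2) = (exp(4*u) + 17*exp(3*u) - 162*exp(2*u) + 180*exp(u) + 648)*exp(u)/(exp(6*u) - 27*exp(5*u) + 297*exp(4*u) - 1701*exp(3*u) + 5346*exp(2*u) - 8748*exp(u) + 5832)
(3) = (-82.019408*sin(x)^4 - 111.952536*sin(x)^3 + 113.924984*sin(x)^2 + 250.663288*sin(x) + 106.425272)/(3.11*sin(x)^2 + 5.66*sin(x) + 2.23)^3
(4) = -9.45*n^2 + 2.2*n + 2.01
(5) = (-7.95*exp(2*q) + 0.06*exp(q) + 4.36)*exp(q)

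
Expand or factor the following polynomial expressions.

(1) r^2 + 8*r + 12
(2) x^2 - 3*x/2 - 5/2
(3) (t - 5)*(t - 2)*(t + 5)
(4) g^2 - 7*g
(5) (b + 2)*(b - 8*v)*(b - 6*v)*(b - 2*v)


(1) = (r + 2)*(r + 6)
(2) = (x - 5/2)*(x + 1)
(3) = t^3 - 2*t^2 - 25*t + 50
(4) = g*(g - 7)
(5) = b^4 - 16*b^3*v + 2*b^3 + 76*b^2*v^2 - 32*b^2*v - 96*b*v^3 + 152*b*v^2 - 192*v^3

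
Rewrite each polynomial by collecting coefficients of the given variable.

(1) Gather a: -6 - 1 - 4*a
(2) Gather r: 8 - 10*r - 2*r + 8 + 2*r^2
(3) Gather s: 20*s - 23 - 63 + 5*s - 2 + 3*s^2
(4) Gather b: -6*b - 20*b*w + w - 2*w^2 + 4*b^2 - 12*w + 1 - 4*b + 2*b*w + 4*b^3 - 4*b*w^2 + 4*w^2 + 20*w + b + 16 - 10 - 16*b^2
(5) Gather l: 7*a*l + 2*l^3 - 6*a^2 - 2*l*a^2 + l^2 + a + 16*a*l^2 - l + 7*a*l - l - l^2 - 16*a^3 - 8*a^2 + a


(1) = -4*a - 7
(2) = 2*r^2 - 12*r + 16
(3) = 3*s^2 + 25*s - 88
(4) = 4*b^3 - 12*b^2 + b*(-4*w^2 - 18*w - 9) + 2*w^2 + 9*w + 7
(5) = -16*a^3 - 14*a^2 + 16*a*l^2 + 2*a + 2*l^3 + l*(-2*a^2 + 14*a - 2)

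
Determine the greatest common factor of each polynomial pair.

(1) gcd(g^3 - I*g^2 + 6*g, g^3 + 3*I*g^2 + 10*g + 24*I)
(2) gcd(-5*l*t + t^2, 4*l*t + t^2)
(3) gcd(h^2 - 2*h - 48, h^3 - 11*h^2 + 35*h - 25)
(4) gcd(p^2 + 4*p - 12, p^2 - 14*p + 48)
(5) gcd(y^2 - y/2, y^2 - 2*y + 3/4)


(1) = g^2 - I*g + 6
(2) = gcd(t*(-5*l + t), t*(4*l + t)) = t
(3) = gcd((h - 8)*(h + 6), (h - 5)^2*(h - 1)) = 1
(4) = gcd((p - 2)*(p + 6), (p - 8)*(p - 6)) = 1
(5) = y - 1/2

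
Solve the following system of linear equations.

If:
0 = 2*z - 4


Then:
z = 2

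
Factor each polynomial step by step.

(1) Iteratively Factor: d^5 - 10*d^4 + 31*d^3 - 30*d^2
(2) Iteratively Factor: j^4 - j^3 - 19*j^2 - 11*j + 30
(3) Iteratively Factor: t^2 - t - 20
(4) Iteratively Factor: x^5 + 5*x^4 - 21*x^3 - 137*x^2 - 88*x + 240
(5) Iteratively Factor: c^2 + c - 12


(1) = (d - 3)*(d^4 - 7*d^3 + 10*d^2) = d*(d - 3)*(d^3 - 7*d^2 + 10*d) = d*(d - 3)*(d - 2)*(d^2 - 5*d) = d*(d - 5)*(d - 3)*(d - 2)*(d)
(2) = (j - 5)*(j^3 + 4*j^2 + j - 6) = (j - 5)*(j - 1)*(j^2 + 5*j + 6) = (j - 5)*(j - 1)*(j + 2)*(j + 3)
(3) = (t - 5)*(t + 4)
(4) = (x + 4)*(x^4 + x^3 - 25*x^2 - 37*x + 60) = (x - 5)*(x + 4)*(x^3 + 6*x^2 + 5*x - 12) = (x - 5)*(x - 1)*(x + 4)*(x^2 + 7*x + 12) = (x - 5)*(x - 1)*(x + 3)*(x + 4)*(x + 4)
(5) = (c + 4)*(c - 3)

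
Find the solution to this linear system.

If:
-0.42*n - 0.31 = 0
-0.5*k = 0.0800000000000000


Then:
k = -0.16
n = -0.74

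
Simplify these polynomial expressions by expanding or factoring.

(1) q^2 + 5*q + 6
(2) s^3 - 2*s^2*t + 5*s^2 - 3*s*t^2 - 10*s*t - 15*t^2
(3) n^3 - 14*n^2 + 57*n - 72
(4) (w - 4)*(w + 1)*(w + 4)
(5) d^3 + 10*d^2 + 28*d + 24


(1) = (q + 2)*(q + 3)
(2) = (s + 5)*(s - 3*t)*(s + t)
(3) = (n - 8)*(n - 3)^2
(4) = w^3 + w^2 - 16*w - 16
(5) = (d + 2)^2*(d + 6)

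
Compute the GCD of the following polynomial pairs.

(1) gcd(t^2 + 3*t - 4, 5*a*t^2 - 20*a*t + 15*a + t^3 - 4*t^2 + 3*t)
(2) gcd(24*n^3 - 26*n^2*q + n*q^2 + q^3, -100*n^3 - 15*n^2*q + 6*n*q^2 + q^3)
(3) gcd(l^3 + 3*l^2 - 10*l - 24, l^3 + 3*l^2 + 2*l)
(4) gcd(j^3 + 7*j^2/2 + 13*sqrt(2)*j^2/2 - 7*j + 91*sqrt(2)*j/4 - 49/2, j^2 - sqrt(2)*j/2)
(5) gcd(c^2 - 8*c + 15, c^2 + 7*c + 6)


(1) = gcd((t - 1)*(t + 4), (5*a + t)*(t - 3)*(t - 1)) = t - 1
(2) = -4*n + q
(3) = gcd((l - 3)*(l + 2)*(l + 4), l*(l + 1)*(l + 2)) = l + 2
(4) = gcd((j + 7/2)*(j - sqrt(2)/2)*(j + 7*sqrt(2)), j*(j - sqrt(2)/2)) = j - sqrt(2)/2
(5) = 1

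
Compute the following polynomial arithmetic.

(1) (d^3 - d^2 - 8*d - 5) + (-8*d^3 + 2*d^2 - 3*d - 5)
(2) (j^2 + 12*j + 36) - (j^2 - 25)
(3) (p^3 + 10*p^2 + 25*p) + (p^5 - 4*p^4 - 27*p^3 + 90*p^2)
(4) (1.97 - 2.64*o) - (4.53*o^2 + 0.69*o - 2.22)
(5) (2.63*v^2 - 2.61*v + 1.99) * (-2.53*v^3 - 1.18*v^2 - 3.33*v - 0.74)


(1) = -7*d^3 + d^2 - 11*d - 10
(2) = 12*j + 61
(3) = p^5 - 4*p^4 - 26*p^3 + 100*p^2 + 25*p
(4) = -4.53*o^2 - 3.33*o + 4.19
(5) = -6.6539*v^5 + 3.4999*v^4 - 10.7128*v^3 + 4.3969*v^2 - 4.6953*v - 1.4726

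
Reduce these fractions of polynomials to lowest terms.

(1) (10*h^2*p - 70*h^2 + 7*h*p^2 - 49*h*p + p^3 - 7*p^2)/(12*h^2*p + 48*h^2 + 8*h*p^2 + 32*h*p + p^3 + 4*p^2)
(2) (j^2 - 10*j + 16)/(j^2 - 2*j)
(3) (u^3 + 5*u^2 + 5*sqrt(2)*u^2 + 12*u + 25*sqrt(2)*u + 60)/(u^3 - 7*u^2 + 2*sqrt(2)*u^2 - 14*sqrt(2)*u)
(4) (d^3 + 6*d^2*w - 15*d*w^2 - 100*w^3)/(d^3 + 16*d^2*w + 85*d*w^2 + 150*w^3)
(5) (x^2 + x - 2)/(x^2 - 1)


(1) = (5*h*p - 35*h + p^2 - 7*p)/(6*h*p + 24*h + p^2 + 4*p)
(2) = (j - 8)/j
(3) = (u^2 + u*(3*sqrt(2) + 5) + 15*sqrt(2))/(u^2 - 7*u)
(4) = (d - 4*w)/(d + 6*w)
(5) = (x + 2)/(x + 1)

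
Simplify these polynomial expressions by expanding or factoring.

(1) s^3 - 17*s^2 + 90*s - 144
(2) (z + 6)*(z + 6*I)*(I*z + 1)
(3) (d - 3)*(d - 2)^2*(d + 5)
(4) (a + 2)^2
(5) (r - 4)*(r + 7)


(1) = (s - 8)*(s - 6)*(s - 3)
(2) = I*z^3 - 5*z^2 + 6*I*z^2 - 30*z + 6*I*z + 36*I
(3) = d^4 - 2*d^3 - 19*d^2 + 68*d - 60
(4) = a^2 + 4*a + 4
(5) = r^2 + 3*r - 28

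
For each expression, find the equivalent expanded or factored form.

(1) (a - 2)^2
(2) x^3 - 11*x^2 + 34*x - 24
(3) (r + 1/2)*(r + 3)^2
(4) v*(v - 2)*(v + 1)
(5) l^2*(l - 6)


(1) = a^2 - 4*a + 4
(2) = (x - 6)*(x - 4)*(x - 1)
(3) = r^3 + 13*r^2/2 + 12*r + 9/2
(4) = v^3 - v^2 - 2*v
(5) = l^3 - 6*l^2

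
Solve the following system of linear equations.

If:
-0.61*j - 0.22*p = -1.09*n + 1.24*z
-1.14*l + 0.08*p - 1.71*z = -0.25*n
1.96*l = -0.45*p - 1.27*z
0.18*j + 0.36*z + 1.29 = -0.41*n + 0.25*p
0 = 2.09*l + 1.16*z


Then:
j = -2.31
l = 0.21
n = -1.70
p = 0.15
z = -0.38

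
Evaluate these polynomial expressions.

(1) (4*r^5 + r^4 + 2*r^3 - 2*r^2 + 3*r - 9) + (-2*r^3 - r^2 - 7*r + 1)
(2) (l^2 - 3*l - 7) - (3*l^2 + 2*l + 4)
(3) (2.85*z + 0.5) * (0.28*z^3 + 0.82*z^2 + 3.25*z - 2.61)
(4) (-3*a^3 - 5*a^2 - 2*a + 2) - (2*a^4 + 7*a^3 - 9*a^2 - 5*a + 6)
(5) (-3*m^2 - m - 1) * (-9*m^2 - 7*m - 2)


(1) = 4*r^5 + r^4 - 3*r^2 - 4*r - 8
(2) = -2*l^2 - 5*l - 11
(3) = 0.798*z^4 + 2.477*z^3 + 9.6725*z^2 - 5.8135*z - 1.305
(4) = -2*a^4 - 10*a^3 + 4*a^2 + 3*a - 4
(5) = 27*m^4 + 30*m^3 + 22*m^2 + 9*m + 2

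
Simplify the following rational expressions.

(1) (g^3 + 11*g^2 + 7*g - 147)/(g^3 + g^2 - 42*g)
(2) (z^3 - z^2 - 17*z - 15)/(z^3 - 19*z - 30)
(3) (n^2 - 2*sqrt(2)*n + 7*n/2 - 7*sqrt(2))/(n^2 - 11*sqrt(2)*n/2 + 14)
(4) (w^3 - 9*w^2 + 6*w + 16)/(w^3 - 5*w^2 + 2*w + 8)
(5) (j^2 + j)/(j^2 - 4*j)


(1) = (g^2 + 4*g - 21)/(g^2 - 6*g)
(2) = (z + 1)/(z + 2)
(3) = (4*n + 14)/(4*n - 14*sqrt(2))
(4) = (w - 8)/(w - 4)
(5) = (j + 1)/(j - 4)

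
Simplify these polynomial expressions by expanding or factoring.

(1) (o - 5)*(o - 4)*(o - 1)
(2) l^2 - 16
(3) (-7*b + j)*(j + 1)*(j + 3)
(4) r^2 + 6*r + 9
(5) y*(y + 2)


(1) = o^3 - 10*o^2 + 29*o - 20
(2) = (l - 4)*(l + 4)
(3) = -7*b*j^2 - 28*b*j - 21*b + j^3 + 4*j^2 + 3*j
(4) = (r + 3)^2
(5) = y^2 + 2*y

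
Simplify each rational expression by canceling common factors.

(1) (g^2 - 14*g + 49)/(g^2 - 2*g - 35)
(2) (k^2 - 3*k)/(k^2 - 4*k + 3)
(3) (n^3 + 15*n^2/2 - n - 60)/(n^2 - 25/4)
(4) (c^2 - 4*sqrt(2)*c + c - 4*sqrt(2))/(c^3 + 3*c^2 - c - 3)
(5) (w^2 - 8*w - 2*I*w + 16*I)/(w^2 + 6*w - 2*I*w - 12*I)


(1) = (g - 7)/(g + 5)
(2) = k/(k - 1)
(3) = (2*n^2 + 20*n + 48)/(2*n + 5)
(4) = (c - 4*sqrt(2))/(c^2 + 2*c - 3)
(5) = (w - 8)/(w + 6)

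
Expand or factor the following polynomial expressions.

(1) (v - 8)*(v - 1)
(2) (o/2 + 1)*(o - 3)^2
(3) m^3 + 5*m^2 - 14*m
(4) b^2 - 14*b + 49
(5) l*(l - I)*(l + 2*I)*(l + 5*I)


(1) = v^2 - 9*v + 8
(2) = o^3/2 - 2*o^2 - 3*o/2 + 9
(3) = m*(m - 2)*(m + 7)
(4) = (b - 7)^2
(5) = l^4 + 6*I*l^3 - 3*l^2 + 10*I*l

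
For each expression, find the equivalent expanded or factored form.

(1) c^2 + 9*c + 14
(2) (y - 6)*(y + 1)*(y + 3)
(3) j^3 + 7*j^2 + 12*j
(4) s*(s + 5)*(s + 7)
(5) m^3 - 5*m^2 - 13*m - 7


(1) = (c + 2)*(c + 7)
(2) = y^3 - 2*y^2 - 21*y - 18
(3) = j*(j + 3)*(j + 4)
(4) = s^3 + 12*s^2 + 35*s
(5) = (m - 7)*(m + 1)^2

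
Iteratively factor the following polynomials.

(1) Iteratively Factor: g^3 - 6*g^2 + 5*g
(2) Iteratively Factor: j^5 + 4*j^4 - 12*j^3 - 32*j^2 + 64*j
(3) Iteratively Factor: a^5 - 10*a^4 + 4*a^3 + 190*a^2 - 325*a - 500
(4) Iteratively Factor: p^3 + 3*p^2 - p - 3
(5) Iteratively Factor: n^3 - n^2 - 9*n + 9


(1) = (g - 5)*(g^2 - g) = g*(g - 5)*(g - 1)
(2) = (j - 2)*(j^4 + 6*j^3 - 32*j) = (j - 2)^2*(j^3 + 8*j^2 + 16*j) = j*(j - 2)^2*(j^2 + 8*j + 16) = j*(j - 2)^2*(j + 4)*(j + 4)
(3) = (a + 4)*(a^4 - 14*a^3 + 60*a^2 - 50*a - 125) = (a - 5)*(a + 4)*(a^3 - 9*a^2 + 15*a + 25) = (a - 5)^2*(a + 4)*(a^2 - 4*a - 5) = (a - 5)^3*(a + 4)*(a + 1)
(4) = (p + 3)*(p^2 - 1) = (p + 1)*(p + 3)*(p - 1)
(5) = (n - 3)*(n^2 + 2*n - 3) = (n - 3)*(n + 3)*(n - 1)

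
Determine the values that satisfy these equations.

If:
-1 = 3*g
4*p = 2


Then:
g = -1/3
p = 1/2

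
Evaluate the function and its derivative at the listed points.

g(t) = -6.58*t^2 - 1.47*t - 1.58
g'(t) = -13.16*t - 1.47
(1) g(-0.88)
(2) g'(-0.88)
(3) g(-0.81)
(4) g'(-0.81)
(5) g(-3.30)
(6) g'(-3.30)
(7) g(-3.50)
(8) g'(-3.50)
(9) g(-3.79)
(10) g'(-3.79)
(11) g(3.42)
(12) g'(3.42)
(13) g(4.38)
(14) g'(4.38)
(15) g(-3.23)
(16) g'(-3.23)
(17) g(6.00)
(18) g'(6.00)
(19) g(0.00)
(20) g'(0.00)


(1) = -5.38
(2) = 10.11
(3) = -4.71
(4) = 9.19
(5) = -68.39
(6) = 41.96
(7) = -77.04
(8) = 44.59
(9) = -90.52
(10) = 48.41
(11) = -83.57
(12) = -46.48
(13) = -134.25
(14) = -59.11
(15) = -65.48
(16) = 41.04
(17) = -247.28
(18) = -80.43
(19) = -1.58
(20) = -1.47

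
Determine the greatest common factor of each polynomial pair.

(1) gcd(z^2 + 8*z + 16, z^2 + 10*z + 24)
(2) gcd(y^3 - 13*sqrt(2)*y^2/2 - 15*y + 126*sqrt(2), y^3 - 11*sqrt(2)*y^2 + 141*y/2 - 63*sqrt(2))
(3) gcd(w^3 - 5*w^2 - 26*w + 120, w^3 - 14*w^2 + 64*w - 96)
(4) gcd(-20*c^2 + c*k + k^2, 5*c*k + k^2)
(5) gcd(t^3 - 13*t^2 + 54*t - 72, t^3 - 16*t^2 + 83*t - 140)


(1) = z + 4
(2) = y^2 - 19*sqrt(2)*y/2 + 42
(3) = gcd((w - 6)*(w - 4)*(w + 5), (w - 6)*(w - 4)^2) = w^2 - 10*w + 24
(4) = gcd((-4*c + k)*(5*c + k), k*(5*c + k)) = 5*c + k
(5) = gcd((t - 6)*(t - 4)*(t - 3), (t - 7)*(t - 5)*(t - 4)) = t - 4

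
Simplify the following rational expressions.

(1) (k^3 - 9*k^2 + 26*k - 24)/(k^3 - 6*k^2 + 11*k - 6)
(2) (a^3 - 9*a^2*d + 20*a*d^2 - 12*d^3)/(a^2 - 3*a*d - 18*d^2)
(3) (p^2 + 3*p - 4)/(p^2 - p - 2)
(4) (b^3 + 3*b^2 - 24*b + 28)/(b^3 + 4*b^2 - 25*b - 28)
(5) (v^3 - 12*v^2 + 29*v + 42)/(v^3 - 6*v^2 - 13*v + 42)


(1) = (k - 4)/(k - 1)
(2) = (a^2 - 3*a*d + 2*d^2)/(a + 3*d)
(3) = (p^2 + 3*p - 4)/(p^2 - p - 2)
(4) = (b^2 - 4*b + 4)/(b^2 - 3*b - 4)
(5) = (v^2 - 5*v - 6)/(v^2 + v - 6)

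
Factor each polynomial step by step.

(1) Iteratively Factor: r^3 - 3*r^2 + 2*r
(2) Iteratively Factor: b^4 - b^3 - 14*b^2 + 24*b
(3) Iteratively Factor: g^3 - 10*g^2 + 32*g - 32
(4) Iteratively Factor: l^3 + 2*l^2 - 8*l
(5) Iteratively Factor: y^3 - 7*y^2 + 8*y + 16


(1) = (r)*(r^2 - 3*r + 2) = r*(r - 1)*(r - 2)
(2) = (b - 3)*(b^3 + 2*b^2 - 8*b) = (b - 3)*(b + 4)*(b^2 - 2*b) = (b - 3)*(b - 2)*(b + 4)*(b)
(3) = (g - 4)*(g^2 - 6*g + 8) = (g - 4)^2*(g - 2)
(4) = (l)*(l^2 + 2*l - 8) = l*(l + 4)*(l - 2)
(5) = (y - 4)*(y^2 - 3*y - 4) = (y - 4)^2*(y + 1)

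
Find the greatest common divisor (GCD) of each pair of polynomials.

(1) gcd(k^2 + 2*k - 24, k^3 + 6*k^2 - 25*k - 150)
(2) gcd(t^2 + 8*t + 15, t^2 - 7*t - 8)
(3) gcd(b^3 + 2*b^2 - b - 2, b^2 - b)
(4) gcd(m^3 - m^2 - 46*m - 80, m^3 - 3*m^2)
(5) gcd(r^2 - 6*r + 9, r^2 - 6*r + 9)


(1) = gcd((k - 4)*(k + 6), (k - 5)*(k + 5)*(k + 6)) = k + 6
(2) = gcd((t + 3)*(t + 5), (t - 8)*(t + 1)) = 1
(3) = gcd((b - 1)*(b + 1)*(b + 2), b*(b - 1)) = b - 1
(4) = gcd((m - 8)*(m + 2)*(m + 5), m^2*(m - 3)) = 1
(5) = gcd((r - 3)^2, (r - 3)^2) = r^2 - 6*r + 9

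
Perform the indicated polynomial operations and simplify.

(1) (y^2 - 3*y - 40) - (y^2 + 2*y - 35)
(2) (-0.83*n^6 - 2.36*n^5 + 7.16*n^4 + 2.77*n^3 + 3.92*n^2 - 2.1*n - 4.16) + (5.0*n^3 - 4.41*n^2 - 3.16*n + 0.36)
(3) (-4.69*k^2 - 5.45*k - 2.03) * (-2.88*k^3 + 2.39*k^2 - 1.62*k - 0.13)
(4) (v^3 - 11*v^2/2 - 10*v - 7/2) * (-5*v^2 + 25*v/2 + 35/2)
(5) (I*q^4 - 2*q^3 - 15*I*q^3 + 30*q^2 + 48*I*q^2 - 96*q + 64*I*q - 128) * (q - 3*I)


(1) = -5*y - 5
(2) = -0.83*n^6 - 2.36*n^5 + 7.16*n^4 + 7.77*n^3 - 0.49*n^2 - 5.26*n - 3.8
(3) = 13.5072*k^5 + 4.4869*k^4 + 0.4187*k^3 + 4.587*k^2 + 3.9971*k + 0.2639
(4) = -5*v^5 + 40*v^4 - 5*v^3/4 - 815*v^2/4 - 875*v/4 - 245/4
(5) = I*q^5 + q^4 - 15*I*q^4 - 15*q^3 + 54*I*q^3 + 48*q^2 - 26*I*q^2 + 64*q + 288*I*q + 384*I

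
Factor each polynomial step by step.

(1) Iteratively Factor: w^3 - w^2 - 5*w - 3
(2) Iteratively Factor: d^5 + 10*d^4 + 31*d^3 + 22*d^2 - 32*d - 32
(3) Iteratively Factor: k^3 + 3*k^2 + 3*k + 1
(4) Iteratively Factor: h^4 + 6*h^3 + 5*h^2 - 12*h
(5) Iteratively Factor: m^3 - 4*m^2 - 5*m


(1) = (w - 3)*(w^2 + 2*w + 1) = (w - 3)*(w + 1)*(w + 1)
(2) = (d - 1)*(d^4 + 11*d^3 + 42*d^2 + 64*d + 32) = (d - 1)*(d + 4)*(d^3 + 7*d^2 + 14*d + 8) = (d - 1)*(d + 2)*(d + 4)*(d^2 + 5*d + 4) = (d - 1)*(d + 2)*(d + 4)^2*(d + 1)
(3) = (k + 1)*(k^2 + 2*k + 1) = (k + 1)^2*(k + 1)
(4) = (h - 1)*(h^3 + 7*h^2 + 12*h) = (h - 1)*(h + 4)*(h^2 + 3*h) = h*(h - 1)*(h + 4)*(h + 3)
(5) = (m - 5)*(m^2 + m) = m*(m - 5)*(m + 1)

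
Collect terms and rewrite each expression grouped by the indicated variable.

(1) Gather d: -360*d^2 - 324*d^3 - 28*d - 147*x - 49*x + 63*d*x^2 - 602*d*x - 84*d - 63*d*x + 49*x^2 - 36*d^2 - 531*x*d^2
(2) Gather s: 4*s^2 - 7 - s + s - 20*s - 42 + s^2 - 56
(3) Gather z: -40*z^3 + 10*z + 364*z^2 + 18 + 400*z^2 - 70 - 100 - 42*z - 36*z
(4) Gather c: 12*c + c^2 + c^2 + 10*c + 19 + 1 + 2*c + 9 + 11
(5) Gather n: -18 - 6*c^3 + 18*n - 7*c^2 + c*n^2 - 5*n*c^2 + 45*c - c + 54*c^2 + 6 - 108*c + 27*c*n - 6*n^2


(1) = -324*d^3 + d^2*(-531*x - 396) + d*(63*x^2 - 665*x - 112) + 49*x^2 - 196*x
(2) = 5*s^2 - 20*s - 105
(3) = -40*z^3 + 764*z^2 - 68*z - 152
(4) = 2*c^2 + 24*c + 40
(5) = -6*c^3 + 47*c^2 - 64*c + n^2*(c - 6) + n*(-5*c^2 + 27*c + 18) - 12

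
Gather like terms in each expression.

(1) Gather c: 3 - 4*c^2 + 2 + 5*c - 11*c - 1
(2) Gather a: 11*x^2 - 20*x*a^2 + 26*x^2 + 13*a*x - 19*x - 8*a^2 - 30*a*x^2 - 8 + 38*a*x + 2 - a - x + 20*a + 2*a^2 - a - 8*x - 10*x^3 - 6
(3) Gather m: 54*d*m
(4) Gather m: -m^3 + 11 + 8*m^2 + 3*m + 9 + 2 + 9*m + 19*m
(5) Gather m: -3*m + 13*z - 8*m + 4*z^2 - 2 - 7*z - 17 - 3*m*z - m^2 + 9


(1) = -4*c^2 - 6*c + 4
(2) = a^2*(-20*x - 6) + a*(-30*x^2 + 51*x + 18) - 10*x^3 + 37*x^2 - 28*x - 12
(3) = 54*d*m
(4) = -m^3 + 8*m^2 + 31*m + 22
(5) = -m^2 + m*(-3*z - 11) + 4*z^2 + 6*z - 10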